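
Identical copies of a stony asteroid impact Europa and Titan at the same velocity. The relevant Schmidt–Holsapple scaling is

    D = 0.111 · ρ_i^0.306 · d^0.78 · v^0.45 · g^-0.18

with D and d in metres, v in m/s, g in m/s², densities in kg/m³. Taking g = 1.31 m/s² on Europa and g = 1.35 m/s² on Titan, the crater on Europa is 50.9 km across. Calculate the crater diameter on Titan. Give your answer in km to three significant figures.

All impactor-dependent factors cancel in the ratio, leaving D_Titan/D_Europa = (g_Titan/g_Europa)^-0.18.
(1.35/1.31)^-0.18 = 1.031^-0.18 = 0.9945
D_Titan = 0.9945 × 50.9 km = 50.6 km

D ≈ 50.6 km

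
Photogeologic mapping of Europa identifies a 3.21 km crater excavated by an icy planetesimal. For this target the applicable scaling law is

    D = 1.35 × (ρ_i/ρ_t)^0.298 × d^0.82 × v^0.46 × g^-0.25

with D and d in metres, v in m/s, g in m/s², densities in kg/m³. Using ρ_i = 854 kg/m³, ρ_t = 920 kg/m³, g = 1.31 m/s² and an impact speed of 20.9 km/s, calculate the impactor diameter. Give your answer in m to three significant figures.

Rearranging for d: d = [D / (1.35 · (854/920)^0.298 · 20900^0.46 · 1.31^-0.25)]^(1/0.82).
D = 3210 m.
(854/920)^0.298 = 0.9781
20900^0.46 = 97.11
1.31^-0.25 = 0.9347
Denominator = 1.35 × 0.9781 × 97.11 × 0.9347 = 119.9
D / 119.9 = 3210 / 119.9 = 26.77
d = 26.77^(1/0.82) = 26.77^1.2195 = 55.08 m

d ≈ 55.1 m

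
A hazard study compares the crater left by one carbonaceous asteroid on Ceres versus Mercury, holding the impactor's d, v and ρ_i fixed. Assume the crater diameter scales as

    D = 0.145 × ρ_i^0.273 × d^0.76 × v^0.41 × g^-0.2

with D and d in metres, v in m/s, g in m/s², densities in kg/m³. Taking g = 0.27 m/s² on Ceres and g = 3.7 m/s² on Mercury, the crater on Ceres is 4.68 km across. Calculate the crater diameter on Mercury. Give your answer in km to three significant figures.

D ≈ 2.77 km

All impactor-dependent factors cancel in the ratio, leaving D_Mercury/D_Ceres = (g_Mercury/g_Ceres)^-0.2.
(3.7/0.27)^-0.2 = 13.70^-0.2 = 0.5925
D_Mercury = 0.5925 × 4.68 km = 2.77 km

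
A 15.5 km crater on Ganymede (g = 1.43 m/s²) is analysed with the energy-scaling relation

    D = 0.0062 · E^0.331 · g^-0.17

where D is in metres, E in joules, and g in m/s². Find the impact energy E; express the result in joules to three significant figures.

E ≈ 2.56 × 10^19 J

Rearranging: E = [D / (0.0062 · g^-0.17)]^(1/0.331).
D = 15500 m.
g^-0.17 = 1.43^-0.17 = 0.9410
D / (0.0062 × 0.9410) = 15500 / (5.834 × 10^-3) = 2.657 × 10^6
E = (2.657 × 10^6)^3.0211 = 2.563 × 10^19 J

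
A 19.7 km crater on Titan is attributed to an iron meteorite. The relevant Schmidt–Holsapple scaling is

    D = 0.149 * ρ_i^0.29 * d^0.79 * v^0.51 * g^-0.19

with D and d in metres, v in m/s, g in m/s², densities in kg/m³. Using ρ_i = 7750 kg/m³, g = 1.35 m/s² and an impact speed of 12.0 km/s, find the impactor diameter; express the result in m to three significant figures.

Rearranging for d: d = [D / (0.149 · 7750^0.29 · 12000^0.51 · 1.35^-0.19)]^(1/0.79).
D = 19700 m.
7750^0.29 = 13.42
12000^0.51 = 120.3
1.35^-0.19 = 0.9446
Denominator = 0.149 × 13.42 × 120.3 × 0.9446 = 227.2
D / 227.2 = 19700 / 227.2 = 86.71
d = 86.71^(1/0.79) = 86.71^1.2658 = 283.9 m

d ≈ 284 m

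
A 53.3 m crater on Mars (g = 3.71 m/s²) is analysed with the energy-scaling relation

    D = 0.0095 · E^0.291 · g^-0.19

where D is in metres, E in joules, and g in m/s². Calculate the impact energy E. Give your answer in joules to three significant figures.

Rearranging: E = [D / (0.0095 · g^-0.19)]^(1/0.291).
g^-0.19 = 3.71^-0.19 = 0.7795
D / (0.0095 × 0.7795) = 53.3 / (7.405 × 10^-3) = 7.198 × 10^3
E = (7.198 × 10^3)^3.4364 = 1.799 × 10^13 J

E ≈ 1.80 × 10^13 J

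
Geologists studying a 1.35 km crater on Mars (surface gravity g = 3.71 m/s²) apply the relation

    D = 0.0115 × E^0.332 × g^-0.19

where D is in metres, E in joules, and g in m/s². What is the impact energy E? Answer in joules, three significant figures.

Rearranging: E = [D / (0.0115 · g^-0.19)]^(1/0.332).
D = 1350 m.
g^-0.19 = 3.71^-0.19 = 0.7795
D / (0.0115 × 0.7795) = 1350 / (8.964 × 10^-3) = 1.506 × 10^5
E = (1.506 × 10^5)^3.012 = 3.941 × 10^15 J

E ≈ 3.94 × 10^15 J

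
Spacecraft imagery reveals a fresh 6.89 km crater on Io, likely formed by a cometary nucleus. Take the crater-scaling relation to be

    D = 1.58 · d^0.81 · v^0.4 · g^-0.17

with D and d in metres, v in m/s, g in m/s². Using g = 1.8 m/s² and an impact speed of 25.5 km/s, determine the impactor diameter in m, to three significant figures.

d ≈ 235 m

Rearranging for d: d = [D / (1.58 · 25500^0.4 · 1.8^-0.17)]^(1/0.81).
D = 6890 m.
25500^0.4 = 57.89
1.8^-0.17 = 0.9049
Denominator = 1.58 × 57.89 × 0.9049 = 82.77
D / 82.77 = 6890 / 82.77 = 83.24
d = 83.24^(1/0.81) = 83.24^1.2346 = 234.9 m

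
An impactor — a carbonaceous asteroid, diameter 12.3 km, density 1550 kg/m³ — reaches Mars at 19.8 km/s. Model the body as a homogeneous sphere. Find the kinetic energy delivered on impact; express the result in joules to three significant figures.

E ≈ 2.96 × 10^23 J

d = 12300 m; v = 19800 m/s.
Mass m = (π/6) ρ d³ = (π/6) × 1550 × (12300)³ = 1.510 × 10^15 kg
E = ½ m v² = 0.5 × 1.510 × 10^15 × (19800)² = 2.960 × 10^23 J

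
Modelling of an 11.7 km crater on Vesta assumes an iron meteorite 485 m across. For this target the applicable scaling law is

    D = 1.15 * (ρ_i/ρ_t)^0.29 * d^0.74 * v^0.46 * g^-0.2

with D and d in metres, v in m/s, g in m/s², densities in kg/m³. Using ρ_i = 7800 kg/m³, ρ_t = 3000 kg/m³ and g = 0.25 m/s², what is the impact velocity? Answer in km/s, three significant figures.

Rearranging for v: v = [D / (1.15 · (7800/3000)^0.29 · 485^0.74 · 0.25^-0.2)]^(1/0.46).
D = 11700 m.
(7800/3000)^0.29 = 1.319
485^0.74 = 97.15
0.25^-0.2 = 1.320
Denominator = 1.15 × 1.319 × 97.15 × 1.320 = 194.5
D / 194.5 = 11700 / 194.5 = 60.15
v = 60.15^(1/0.46) = 60.15^2.1739 = 7377 m/s

v ≈ 7.38 km/s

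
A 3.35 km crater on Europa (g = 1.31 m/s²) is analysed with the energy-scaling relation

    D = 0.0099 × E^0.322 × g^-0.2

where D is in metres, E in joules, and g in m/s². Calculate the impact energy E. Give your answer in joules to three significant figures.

E ≈ 1.76 × 10^17 J

Rearranging: E = [D / (0.0099 · g^-0.2)]^(1/0.322).
D = 3350 m.
g^-0.2 = 1.31^-0.2 = 0.9474
D / (0.0099 × 0.9474) = 3350 / (9.379 × 10^-3) = 3.572 × 10^5
E = (3.572 × 10^5)^3.1056 = 1.758 × 10^17 J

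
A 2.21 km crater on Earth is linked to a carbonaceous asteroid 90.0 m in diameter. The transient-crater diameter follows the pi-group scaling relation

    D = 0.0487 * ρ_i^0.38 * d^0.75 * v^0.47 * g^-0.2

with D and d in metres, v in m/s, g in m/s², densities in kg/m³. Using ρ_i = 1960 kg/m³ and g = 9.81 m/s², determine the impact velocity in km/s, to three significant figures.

Rearranging for v: v = [D / (0.0487 · 1960^0.38 · 90^0.75 · 9.81^-0.2)]^(1/0.47).
D = 2210 m.
1960^0.38 = 17.83
90^0.75 = 29.22
9.81^-0.2 = 0.6334
Denominator = 0.0487 × 17.83 × 29.22 × 0.6334 = 16.07
D / 16.07 = 2210 / 16.07 = 137.5
v = 137.5^(1/0.47) = 137.5^2.1277 = 35454 m/s

v ≈ 35.5 km/s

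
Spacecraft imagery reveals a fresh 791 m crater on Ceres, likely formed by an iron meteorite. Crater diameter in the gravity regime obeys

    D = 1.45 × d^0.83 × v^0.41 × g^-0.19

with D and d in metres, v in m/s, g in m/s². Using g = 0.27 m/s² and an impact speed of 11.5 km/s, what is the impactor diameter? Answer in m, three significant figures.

Rearranging for d: d = [D / (1.45 · 11500^0.41 · 0.27^-0.19)]^(1/0.83).
11500^0.41 = 46.23
0.27^-0.19 = 1.282
Denominator = 1.45 × 46.23 × 1.282 = 85.94
D / 85.94 = 791 / 85.94 = 9.204
d = 9.204^(1/0.83) = 9.204^1.2048 = 14.50 m

d ≈ 14.5 m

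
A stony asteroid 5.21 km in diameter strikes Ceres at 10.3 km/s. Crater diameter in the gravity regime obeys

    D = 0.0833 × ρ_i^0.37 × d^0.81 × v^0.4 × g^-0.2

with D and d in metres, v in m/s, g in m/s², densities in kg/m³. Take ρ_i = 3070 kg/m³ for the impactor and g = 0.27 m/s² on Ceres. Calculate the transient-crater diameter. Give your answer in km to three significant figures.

D ≈ 87.2 km

In SI units: d = 5210 m, v = 10300 m/s.
ρ_i^0.37 = 3070^0.37 = 19.51
d^0.81 = 5210^0.81 = 1025
v^0.4 = 10300^0.4 = 40.28
g^-0.2 = 0.27^-0.2 = 1.299
D = 0.0833 × 19.51 × 1025 × 40.28 × 1.299 = 87162 m
   = 87.16 km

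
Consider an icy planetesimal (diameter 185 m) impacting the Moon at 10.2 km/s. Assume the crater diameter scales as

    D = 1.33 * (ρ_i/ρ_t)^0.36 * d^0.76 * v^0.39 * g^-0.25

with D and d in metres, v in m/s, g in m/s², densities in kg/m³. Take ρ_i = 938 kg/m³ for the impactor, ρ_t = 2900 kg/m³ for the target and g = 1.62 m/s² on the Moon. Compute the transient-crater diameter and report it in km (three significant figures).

D ≈ 1.52 km

In SI units: v = 10200 m/s.
(ρ_i/ρ_t)^0.36 = (938/2900)^0.36 = 0.6661
d^0.76 = 185^0.76 = 52.85
v^0.39 = 10200^0.39 = 36.59
g^-0.25 = 1.62^-0.25 = 0.8864
D = 1.33 × 0.6661 × 52.85 × 36.59 × 0.8864 = 1519 m
   = 1.519 km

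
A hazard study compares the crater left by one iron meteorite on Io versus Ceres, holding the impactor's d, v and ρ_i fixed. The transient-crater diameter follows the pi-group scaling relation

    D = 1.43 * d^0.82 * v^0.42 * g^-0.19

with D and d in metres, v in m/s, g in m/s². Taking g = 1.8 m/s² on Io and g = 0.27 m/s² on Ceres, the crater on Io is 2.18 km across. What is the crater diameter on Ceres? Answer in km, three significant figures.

D ≈ 3.13 km

All impactor-dependent factors cancel in the ratio, leaving D_Ceres/D_Io = (g_Ceres/g_Io)^-0.19.
(0.27/1.8)^-0.19 = 0.1500^-0.19 = 1.434
D_Ceres = 1.434 × 2.18 km = 3.13 km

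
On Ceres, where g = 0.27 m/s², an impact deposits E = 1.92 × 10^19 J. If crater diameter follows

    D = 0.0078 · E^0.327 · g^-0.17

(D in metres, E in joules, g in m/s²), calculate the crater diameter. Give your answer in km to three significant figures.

E^0.327 = (1.92 × 10^19)^0.327 = 2.021 × 10^6
g^-0.17 = 0.27^-0.17 = 1.249
D = 0.0078 × 2.021 × 10^6 × 1.249 = 19689 m
   = 19.69 km

D ≈ 19.7 km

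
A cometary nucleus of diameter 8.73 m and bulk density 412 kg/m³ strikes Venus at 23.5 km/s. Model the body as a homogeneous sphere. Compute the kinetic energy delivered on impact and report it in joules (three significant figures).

E ≈ 3.96 × 10^13 J

v = 23500 m/s.
Mass m = (π/6) ρ d³ = (π/6) × 412 × (8.73)³ = 1.435 × 10^5 kg
E = ½ m v² = 0.5 × 1.435 × 10^5 × (23500)² = 3.962 × 10^13 J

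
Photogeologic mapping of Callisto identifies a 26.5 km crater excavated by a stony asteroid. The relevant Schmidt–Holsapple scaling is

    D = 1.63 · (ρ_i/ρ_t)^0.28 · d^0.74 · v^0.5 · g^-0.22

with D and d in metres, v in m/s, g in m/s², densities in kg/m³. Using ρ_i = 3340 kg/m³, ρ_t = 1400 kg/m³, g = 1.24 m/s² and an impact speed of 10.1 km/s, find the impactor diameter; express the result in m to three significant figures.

d ≈ 741 m

Rearranging for d: d = [D / (1.63 · (3340/1400)^0.28 · 10100^0.5 · 1.24^-0.22)]^(1/0.74).
D = 26500 m.
(3340/1400)^0.28 = 1.276
10100^0.5 = 100.5
1.24^-0.22 = 0.9538
Denominator = 1.63 × 1.276 × 100.5 × 0.9538 = 199.4
D / 199.4 = 26500 / 199.4 = 132.9
d = 132.9^(1/0.74) = 132.9^1.3514 = 740.9 m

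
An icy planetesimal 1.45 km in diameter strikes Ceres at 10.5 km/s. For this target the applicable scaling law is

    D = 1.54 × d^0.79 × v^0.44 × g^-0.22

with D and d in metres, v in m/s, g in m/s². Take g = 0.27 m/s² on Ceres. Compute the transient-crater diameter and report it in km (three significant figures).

D ≈ 38.0 km

In SI units: d = 1450 m, v = 10500 m/s.
d^0.79 = 1450^0.79 = 314.4
v^0.44 = 10500^0.44 = 58.79
g^-0.22 = 0.27^-0.22 = 1.334
D = 1.54 × 314.4 × 58.79 × 1.334 = 37972 m
   = 37.97 km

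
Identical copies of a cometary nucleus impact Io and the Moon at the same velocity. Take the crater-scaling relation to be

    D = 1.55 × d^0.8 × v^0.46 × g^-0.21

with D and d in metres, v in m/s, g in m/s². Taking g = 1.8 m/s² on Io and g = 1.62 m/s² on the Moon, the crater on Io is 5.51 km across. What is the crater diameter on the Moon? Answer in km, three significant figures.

All impactor-dependent factors cancel in the ratio, leaving D_Moon/D_Io = (g_Moon/g_Io)^-0.21.
(1.62/1.8)^-0.21 = 0.9000^-0.21 = 1.022
D_Moon = 1.022 × 5.51 km = 5.63 km

D ≈ 5.63 km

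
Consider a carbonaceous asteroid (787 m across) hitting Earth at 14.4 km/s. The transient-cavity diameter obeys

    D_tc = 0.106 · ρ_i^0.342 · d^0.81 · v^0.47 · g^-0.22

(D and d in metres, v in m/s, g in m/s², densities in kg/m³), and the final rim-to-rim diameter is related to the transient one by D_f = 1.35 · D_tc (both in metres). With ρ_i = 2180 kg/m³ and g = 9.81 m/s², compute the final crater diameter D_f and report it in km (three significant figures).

v = 14400 m/s.
ρ_i^0.342 = 2180^0.342 = 13.86
d^0.81 = 787^0.81 = 221.7
v^0.47 = 14400^0.47 = 90.04
g^-0.22 = 9.81^-0.22 = 0.6051
D_tc = 0.106 × 13.86 × 221.7 × 90.04 × 0.6051 = 17750 m
D_f = 1.35 × 17750 = 23962 m
     = 23.96 km

D_f ≈ 24.0 km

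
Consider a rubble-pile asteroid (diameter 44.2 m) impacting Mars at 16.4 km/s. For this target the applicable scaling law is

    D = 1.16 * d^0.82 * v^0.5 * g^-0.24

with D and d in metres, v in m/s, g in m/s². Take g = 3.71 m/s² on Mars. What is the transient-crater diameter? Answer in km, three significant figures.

In SI units: v = 16400 m/s.
d^0.82 = 44.2^0.82 = 22.35
v^0.5 = 16400^0.5 = 128.1
g^-0.24 = 3.71^-0.24 = 0.7300
D = 1.16 × 22.35 × 128.1 × 0.7300 = 2424 m
   = 2.424 km

D ≈ 2.42 km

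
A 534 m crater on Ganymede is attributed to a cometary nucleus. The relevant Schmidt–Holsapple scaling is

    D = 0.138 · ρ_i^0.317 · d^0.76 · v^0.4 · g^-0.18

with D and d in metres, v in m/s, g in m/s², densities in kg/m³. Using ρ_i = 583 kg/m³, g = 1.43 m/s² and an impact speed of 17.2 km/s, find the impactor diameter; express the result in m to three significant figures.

d ≈ 23.7 m

Rearranging for d: d = [D / (0.138 · 583^0.317 · 17200^0.4 · 1.43^-0.18)]^(1/0.76).
583^0.317 = 7.529
17200^0.4 = 49.46
1.43^-0.18 = 0.9376
Denominator = 0.138 × 7.529 × 49.46 × 0.9376 = 48.18
D / 48.18 = 534 / 48.18 = 11.08
d = 11.08^(1/0.76) = 11.08^1.3158 = 23.68 m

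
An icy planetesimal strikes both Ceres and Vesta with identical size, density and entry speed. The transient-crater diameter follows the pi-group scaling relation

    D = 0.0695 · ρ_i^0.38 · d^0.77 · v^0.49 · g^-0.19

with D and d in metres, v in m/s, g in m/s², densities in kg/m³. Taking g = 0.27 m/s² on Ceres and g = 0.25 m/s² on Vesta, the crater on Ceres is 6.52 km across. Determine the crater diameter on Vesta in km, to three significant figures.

D ≈ 6.62 km

All impactor-dependent factors cancel in the ratio, leaving D_Vesta/D_Ceres = (g_Vesta/g_Ceres)^-0.19.
(0.25/0.27)^-0.19 = 0.9259^-0.19 = 1.015
D_Vesta = 1.015 × 6.52 km = 6.62 km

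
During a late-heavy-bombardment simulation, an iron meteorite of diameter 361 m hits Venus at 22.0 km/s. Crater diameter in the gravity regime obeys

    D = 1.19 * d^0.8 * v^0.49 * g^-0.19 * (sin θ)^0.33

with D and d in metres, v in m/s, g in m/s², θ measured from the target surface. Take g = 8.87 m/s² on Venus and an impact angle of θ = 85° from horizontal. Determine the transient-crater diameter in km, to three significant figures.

In SI units: v = 22000 m/s.
d^0.8 = 361^0.8 = 111.2
v^0.49 = 22000^0.49 = 134.2
g^-0.19 = 8.87^-0.19 = 0.6605
(sin 85°)^0.33 = 0.9962^0.33 = 0.9987
D = 1.19 × 111.2 × 134.2 × 0.6605 × 0.9987 = 11714 m
   = 11.71 km

D ≈ 11.7 km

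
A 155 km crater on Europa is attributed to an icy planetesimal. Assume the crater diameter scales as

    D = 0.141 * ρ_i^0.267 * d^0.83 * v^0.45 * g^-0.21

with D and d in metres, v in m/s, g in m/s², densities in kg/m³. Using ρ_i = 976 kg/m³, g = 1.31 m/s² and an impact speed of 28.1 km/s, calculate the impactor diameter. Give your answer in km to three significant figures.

Rearranging for d: d = [D / (0.141 · 976^0.267 · 28100^0.45 · 1.31^-0.21)]^(1/0.83).
D = 155000 m.
976^0.267 = 6.283
28100^0.45 = 100.4
1.31^-0.21 = 0.9449
Denominator = 0.141 × 6.283 × 100.4 × 0.9449 = 84.04
D / 84.04 = 155000 / 84.04 = 1844
d = 1844^(1/0.83) = 1844^1.2048 = 8602 m

d ≈ 8.60 km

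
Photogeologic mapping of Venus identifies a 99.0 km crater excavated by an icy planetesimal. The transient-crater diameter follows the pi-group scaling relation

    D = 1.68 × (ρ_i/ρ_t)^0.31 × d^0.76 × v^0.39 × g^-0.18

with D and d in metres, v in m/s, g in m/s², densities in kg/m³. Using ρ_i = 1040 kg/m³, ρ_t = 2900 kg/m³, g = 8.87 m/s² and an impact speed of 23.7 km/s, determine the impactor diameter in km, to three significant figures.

d ≈ 27.4 km

Rearranging for d: d = [D / (1.68 · (1040/2900)^0.31 · 23700^0.39 · 8.87^-0.18)]^(1/0.76).
D = 99000 m.
(1040/2900)^0.31 = 0.7277
23700^0.39 = 50.83
8.87^-0.18 = 0.6751
Denominator = 1.68 × 0.7277 × 50.83 × 0.6751 = 41.95
D / 41.95 = 99000 / 41.95 = 2360
d = 2360^(1/0.76) = 2360^1.3158 = 27421 m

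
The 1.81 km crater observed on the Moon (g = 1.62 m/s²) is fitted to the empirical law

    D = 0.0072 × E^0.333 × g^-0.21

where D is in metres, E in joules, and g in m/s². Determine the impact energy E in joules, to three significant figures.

Rearranging: E = [D / (0.0072 · g^-0.21)]^(1/0.333).
D = 1810 m.
g^-0.21 = 1.62^-0.21 = 0.9037
D / (0.0072 × 0.9037) = 1810 / (6.507 × 10^-3) = 2.782 × 10^5
E = (2.782 × 10^5)^3.003 = 2.236 × 10^16 J

E ≈ 2.24 × 10^16 J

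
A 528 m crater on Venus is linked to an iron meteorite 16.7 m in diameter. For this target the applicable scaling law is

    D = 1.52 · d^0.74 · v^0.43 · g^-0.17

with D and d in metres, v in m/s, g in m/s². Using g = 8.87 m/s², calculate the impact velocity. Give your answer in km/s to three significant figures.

Rearranging for v: v = [D / (1.52 · 16.7^0.74 · 8.87^-0.17)]^(1/0.43).
16.7^0.74 = 8.032
8.87^-0.17 = 0.6900
Denominator = 1.52 × 8.032 × 0.6900 = 8.424
D / 8.424 = 528 / 8.424 = 62.68
v = 62.68^(1/0.43) = 62.68^2.3256 = 15115 m/s

v ≈ 15.1 km/s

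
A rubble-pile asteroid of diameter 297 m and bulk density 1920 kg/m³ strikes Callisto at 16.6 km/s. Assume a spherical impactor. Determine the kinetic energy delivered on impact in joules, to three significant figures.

E ≈ 3.63 × 10^18 J

v = 16600 m/s.
Mass m = (π/6) ρ d³ = (π/6) × 1920 × (297)³ = 2.634 × 10^10 kg
E = ½ m v² = 0.5 × 2.634 × 10^10 × (16600)² = 3.629 × 10^18 J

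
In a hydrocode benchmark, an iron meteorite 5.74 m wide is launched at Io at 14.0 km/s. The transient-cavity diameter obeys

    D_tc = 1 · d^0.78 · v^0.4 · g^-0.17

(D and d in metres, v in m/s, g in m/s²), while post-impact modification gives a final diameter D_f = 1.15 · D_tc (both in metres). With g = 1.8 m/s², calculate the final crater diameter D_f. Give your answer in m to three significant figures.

v = 14000 m/s.
d^0.78 = 5.74^0.78 = 3.908
v^0.4 = 14000^0.4 = 45.55
g^-0.17 = 1.8^-0.17 = 0.9049
D_tc = 1 × 3.908 × 45.55 × 0.9049 = 161.1 m
D_f = 1.15 × 161.1 = 185.3 m

D_f ≈ 185 m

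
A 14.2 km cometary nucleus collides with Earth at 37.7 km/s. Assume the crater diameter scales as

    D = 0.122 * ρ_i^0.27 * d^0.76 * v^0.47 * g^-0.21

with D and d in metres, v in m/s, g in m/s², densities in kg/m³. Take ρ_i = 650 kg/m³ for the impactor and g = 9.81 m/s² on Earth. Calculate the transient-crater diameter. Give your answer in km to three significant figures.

D ≈ 87.9 km

In SI units: d = 14200 m, v = 37700 m/s.
ρ_i^0.27 = 650^0.27 = 5.748
d^0.76 = 14200^0.76 = 1431
v^0.47 = 37700^0.47 = 141.5
g^-0.21 = 9.81^-0.21 = 0.6191
D = 0.122 × 5.748 × 1431 × 141.5 × 0.6191 = 87909 m
   = 87.91 km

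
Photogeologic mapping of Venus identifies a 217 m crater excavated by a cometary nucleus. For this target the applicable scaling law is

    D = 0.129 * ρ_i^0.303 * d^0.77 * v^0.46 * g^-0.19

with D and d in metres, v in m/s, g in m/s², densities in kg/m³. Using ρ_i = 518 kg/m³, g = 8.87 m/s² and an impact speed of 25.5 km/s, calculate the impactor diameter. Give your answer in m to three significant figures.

Rearranging for d: d = [D / (0.129 · 518^0.303 · 25500^0.46 · 8.87^-0.19)]^(1/0.77).
518^0.303 = 6.644
25500^0.46 = 106.4
8.87^-0.19 = 0.6605
Denominator = 0.129 × 6.644 × 106.4 × 0.6605 = 60.23
D / 60.23 = 217 / 60.23 = 3.603
d = 3.603^(1/0.77) = 3.603^1.2987 = 5.284 m

d ≈ 5.28 m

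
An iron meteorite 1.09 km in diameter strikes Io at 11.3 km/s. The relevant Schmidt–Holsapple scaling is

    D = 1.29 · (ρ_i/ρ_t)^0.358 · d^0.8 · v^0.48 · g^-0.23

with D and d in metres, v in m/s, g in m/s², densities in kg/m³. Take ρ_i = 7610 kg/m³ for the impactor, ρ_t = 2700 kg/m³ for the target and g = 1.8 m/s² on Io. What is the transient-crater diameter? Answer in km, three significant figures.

In SI units: d = 1090 m, v = 11300 m/s.
(ρ_i/ρ_t)^0.358 = (7610/2700)^0.358 = 1.449
d^0.8 = 1090^0.8 = 269.1
v^0.48 = 11300^0.48 = 88.20
g^-0.23 = 1.8^-0.23 = 0.8735
D = 1.29 × 1.449 × 269.1 × 88.20 × 0.8735 = 38753 m
   = 38.75 km

D ≈ 38.8 km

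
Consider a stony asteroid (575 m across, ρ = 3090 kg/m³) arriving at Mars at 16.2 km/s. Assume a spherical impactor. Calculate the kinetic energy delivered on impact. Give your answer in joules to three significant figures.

E ≈ 4.04 × 10^19 J

v = 16200 m/s.
Mass m = (π/6) ρ d³ = (π/6) × 3090 × (575)³ = 3.076 × 10^11 kg
E = ½ m v² = 0.5 × 3.076 × 10^11 × (16200)² = 4.036 × 10^19 J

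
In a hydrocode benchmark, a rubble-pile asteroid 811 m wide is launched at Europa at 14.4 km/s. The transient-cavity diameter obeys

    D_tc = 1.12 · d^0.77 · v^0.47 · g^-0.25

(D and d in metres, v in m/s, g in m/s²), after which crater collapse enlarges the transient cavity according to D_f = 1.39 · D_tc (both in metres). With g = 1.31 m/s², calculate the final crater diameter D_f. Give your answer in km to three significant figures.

D_f ≈ 22.8 km

v = 14400 m/s.
d^0.77 = 811^0.77 = 173.8
v^0.47 = 14400^0.47 = 90.04
g^-0.25 = 1.31^-0.25 = 0.9347
D_tc = 1.12 × 173.8 × 90.04 × 0.9347 = 16380 m
D_f = 1.39 × 16380 = 22768 m
     = 22.77 km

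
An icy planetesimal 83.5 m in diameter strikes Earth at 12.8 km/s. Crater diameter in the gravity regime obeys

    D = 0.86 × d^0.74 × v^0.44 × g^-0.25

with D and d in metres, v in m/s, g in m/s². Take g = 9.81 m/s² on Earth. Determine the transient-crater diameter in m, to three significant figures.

In SI units: v = 12800 m/s.
d^0.74 = 83.5^0.74 = 26.43
v^0.44 = 12800^0.44 = 64.15
g^-0.25 = 9.81^-0.25 = 0.5650
D = 0.86 × 26.43 × 64.15 × 0.5650 = 823.8 m

D ≈ 824 m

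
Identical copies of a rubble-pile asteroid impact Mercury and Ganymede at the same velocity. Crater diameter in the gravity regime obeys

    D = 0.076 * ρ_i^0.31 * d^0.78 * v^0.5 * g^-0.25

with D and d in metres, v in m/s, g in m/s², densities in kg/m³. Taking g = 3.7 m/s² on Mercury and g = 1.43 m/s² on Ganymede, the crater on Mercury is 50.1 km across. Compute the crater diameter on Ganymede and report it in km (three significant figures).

D ≈ 63.5 km

All impactor-dependent factors cancel in the ratio, leaving D_Ganymede/D_Mercury = (g_Ganymede/g_Mercury)^-0.25.
(1.43/3.7)^-0.25 = 0.3865^-0.25 = 1.268
D_Ganymede = 1.268 × 50.1 km = 63.5 km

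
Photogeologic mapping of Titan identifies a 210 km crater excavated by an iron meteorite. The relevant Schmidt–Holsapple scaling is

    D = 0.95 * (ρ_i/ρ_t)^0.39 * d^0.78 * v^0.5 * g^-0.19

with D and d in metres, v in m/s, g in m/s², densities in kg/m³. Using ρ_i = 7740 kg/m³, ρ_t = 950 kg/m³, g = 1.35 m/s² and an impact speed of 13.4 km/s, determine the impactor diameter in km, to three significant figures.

d ≈ 6.06 km

Rearranging for d: d = [D / (0.95 · (7740/950)^0.39 · 13400^0.5 · 1.35^-0.19)]^(1/0.78).
D = 210000 m.
(7740/950)^0.39 = 2.266
13400^0.5 = 115.8
1.35^-0.19 = 0.9446
Denominator = 0.95 × 2.266 × 115.8 × 0.9446 = 235.5
D / 235.5 = 210000 / 235.5 = 891.7
d = 891.7^(1/0.78) = 891.7^1.2821 = 6060 m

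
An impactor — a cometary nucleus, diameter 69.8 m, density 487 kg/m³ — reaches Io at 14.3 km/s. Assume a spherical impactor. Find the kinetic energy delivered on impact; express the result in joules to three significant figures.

E ≈ 8.87 × 10^15 J

v = 14300 m/s.
Mass m = (π/6) ρ d³ = (π/6) × 487 × (69.8)³ = 8.671 × 10^7 kg
E = ½ m v² = 0.5 × 8.671 × 10^7 × (14300)² = 8.866 × 10^15 J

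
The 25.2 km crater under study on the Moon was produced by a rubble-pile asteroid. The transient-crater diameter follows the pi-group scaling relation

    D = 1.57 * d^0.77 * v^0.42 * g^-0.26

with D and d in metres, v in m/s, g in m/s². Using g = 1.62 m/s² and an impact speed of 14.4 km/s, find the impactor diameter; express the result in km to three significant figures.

d ≈ 1.84 km

Rearranging for d: d = [D / (1.57 · 14400^0.42 · 1.62^-0.26)]^(1/0.77).
D = 25200 m.
14400^0.42 = 55.78
1.62^-0.26 = 0.8821
Denominator = 1.57 × 55.78 × 0.8821 = 77.25
D / 77.25 = 25200 / 77.25 = 326.2
d = 326.2^(1/0.77) = 326.2^1.2987 = 1838 m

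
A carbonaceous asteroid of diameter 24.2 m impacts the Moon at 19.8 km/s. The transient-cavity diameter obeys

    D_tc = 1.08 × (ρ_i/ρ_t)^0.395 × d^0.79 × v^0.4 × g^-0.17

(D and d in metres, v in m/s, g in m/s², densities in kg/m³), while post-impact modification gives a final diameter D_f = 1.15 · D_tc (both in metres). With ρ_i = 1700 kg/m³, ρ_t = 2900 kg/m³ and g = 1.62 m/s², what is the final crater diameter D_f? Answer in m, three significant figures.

v = 19800 m/s.
(ρ_i/ρ_t)^0.395 = (1700/2900)^0.395 = 0.8098
d^0.79 = 24.2^0.79 = 12.39
v^0.4 = 19800^0.4 = 52.32
g^-0.17 = 1.62^-0.17 = 0.9213
D_tc = 1.08 × 0.8098 × 12.39 × 52.32 × 0.9213 = 522.3 m
D_f = 1.15 × 522.3 = 600.6 m

D_f ≈ 601 m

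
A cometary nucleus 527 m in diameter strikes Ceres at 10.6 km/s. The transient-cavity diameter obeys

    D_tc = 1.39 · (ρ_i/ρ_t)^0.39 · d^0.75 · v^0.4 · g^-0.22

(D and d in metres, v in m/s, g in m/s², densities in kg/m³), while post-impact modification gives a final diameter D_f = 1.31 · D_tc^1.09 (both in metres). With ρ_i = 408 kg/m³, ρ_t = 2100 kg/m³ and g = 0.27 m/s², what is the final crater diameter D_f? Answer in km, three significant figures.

D_f ≈ 12.2 km

v = 10600 m/s.
(ρ_i/ρ_t)^0.39 = (408/2100)^0.39 = 0.5278
d^0.75 = 527^0.75 = 110.0
v^0.4 = 10600^0.4 = 40.75
g^-0.22 = 0.27^-0.22 = 1.334
D_tc = 1.39 × 0.5278 × 110.0 × 40.75 × 1.334 = 4387 m
D_f = 1.31 × (4387)^1.09 = 12225 m
     = 12.22 km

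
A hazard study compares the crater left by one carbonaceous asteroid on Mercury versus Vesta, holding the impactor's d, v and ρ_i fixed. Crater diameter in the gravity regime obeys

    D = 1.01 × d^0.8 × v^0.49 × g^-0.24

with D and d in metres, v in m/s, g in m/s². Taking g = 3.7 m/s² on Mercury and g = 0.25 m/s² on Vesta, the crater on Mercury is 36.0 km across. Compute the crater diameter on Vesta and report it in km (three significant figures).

All impactor-dependent factors cancel in the ratio, leaving D_Vesta/D_Mercury = (g_Vesta/g_Mercury)^-0.24.
(0.25/3.7)^-0.24 = 0.06757^-0.24 = 1.909
D_Vesta = 1.909 × 36.0 km = 68.7 km

D ≈ 68.7 km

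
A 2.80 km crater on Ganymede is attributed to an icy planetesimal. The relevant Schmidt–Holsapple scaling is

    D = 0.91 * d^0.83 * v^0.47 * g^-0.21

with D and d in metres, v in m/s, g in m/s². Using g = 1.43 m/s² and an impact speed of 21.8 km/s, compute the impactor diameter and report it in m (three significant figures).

Rearranging for d: d = [D / (0.91 · 21800^0.47 · 1.43^-0.21)]^(1/0.83).
D = 2800 m.
21800^0.47 = 109.4
1.43^-0.21 = 0.9276
Denominator = 0.91 × 109.4 × 0.9276 = 92.35
D / 92.35 = 2800 / 92.35 = 30.32
d = 30.32^(1/0.83) = 30.32^1.2048 = 60.98 m

d ≈ 61.0 m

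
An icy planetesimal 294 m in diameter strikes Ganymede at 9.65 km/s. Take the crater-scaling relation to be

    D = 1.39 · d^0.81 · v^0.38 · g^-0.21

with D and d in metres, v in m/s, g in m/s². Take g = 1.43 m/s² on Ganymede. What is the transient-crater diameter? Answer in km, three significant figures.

D ≈ 4.21 km

In SI units: v = 9650 m/s.
d^0.81 = 294^0.81 = 99.85
v^0.38 = 9650^0.38 = 32.67
g^-0.21 = 1.43^-0.21 = 0.9276
D = 1.39 × 99.85 × 32.67 × 0.9276 = 4206 m
   = 4.206 km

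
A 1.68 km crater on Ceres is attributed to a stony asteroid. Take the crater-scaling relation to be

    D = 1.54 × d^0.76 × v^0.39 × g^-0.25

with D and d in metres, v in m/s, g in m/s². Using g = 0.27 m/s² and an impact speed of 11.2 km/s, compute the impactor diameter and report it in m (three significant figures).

d ≈ 54.0 m

Rearranging for d: d = [D / (1.54 · 11200^0.39 · 0.27^-0.25)]^(1/0.76).
D = 1680 m.
11200^0.39 = 37.95
0.27^-0.25 = 1.387
Denominator = 1.54 × 37.95 × 1.387 = 81.06
D / 81.06 = 1680 / 81.06 = 20.73
d = 20.73^(1/0.76) = 20.73^1.3158 = 54.00 m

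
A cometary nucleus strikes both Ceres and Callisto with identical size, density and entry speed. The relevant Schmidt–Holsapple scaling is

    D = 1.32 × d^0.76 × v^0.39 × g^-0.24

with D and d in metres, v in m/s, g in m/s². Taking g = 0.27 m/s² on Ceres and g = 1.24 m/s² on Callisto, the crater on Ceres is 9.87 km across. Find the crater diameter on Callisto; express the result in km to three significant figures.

D ≈ 6.85 km

All impactor-dependent factors cancel in the ratio, leaving D_Callisto/D_Ceres = (g_Callisto/g_Ceres)^-0.24.
(1.24/0.27)^-0.24 = 4.593^-0.24 = 0.6936
D_Callisto = 0.6936 × 9.87 km = 6.85 km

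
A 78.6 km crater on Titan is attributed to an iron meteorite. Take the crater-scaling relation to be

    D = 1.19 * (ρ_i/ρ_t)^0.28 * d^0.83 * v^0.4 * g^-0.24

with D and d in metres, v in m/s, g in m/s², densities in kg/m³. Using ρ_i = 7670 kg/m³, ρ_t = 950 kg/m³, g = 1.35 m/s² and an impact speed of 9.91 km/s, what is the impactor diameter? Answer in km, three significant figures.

Rearranging for d: d = [D / (1.19 · (7670/950)^0.28 · 9910^0.4 · 1.35^-0.24)]^(1/0.83).
D = 78600 m.
(7670/950)^0.28 = 1.795
9910^0.4 = 39.67
1.35^-0.24 = 0.9305
Denominator = 1.19 × 1.795 × 39.67 × 0.9305 = 78.85
D / 78.85 = 78600 / 78.85 = 996.8
d = 996.8^(1/0.83) = 996.8^1.2048 = 4099 m

d ≈ 4.10 km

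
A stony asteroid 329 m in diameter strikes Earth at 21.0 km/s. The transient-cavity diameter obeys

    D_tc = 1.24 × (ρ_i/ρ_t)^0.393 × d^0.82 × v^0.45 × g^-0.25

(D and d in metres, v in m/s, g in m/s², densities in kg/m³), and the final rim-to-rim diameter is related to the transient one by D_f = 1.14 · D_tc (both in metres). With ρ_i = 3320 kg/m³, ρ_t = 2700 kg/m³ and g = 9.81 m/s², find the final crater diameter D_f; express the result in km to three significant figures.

v = 21000 m/s.
(ρ_i/ρ_t)^0.393 = (3320/2700)^0.393 = 1.085
d^0.82 = 329^0.82 = 115.9
v^0.45 = 21000^0.45 = 88.10
g^-0.25 = 9.81^-0.25 = 0.5650
D_tc = 1.24 × 1.085 × 115.9 × 88.10 × 0.5650 = 7762 m
D_f = 1.14 × 7762 = 8849 m
     = 8.849 km

D_f ≈ 8.85 km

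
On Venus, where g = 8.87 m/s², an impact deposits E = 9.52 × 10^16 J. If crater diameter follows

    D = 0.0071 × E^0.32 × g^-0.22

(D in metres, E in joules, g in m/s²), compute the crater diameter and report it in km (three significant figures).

E^0.32 = (9.52 × 10^16)^0.32 = 2.711 × 10^5
g^-0.22 = 8.87^-0.22 = 0.6187
D = 0.0071 × 2.711 × 10^5 × 0.6187 = 1191 m
   = 1.191 km

D ≈ 1.19 km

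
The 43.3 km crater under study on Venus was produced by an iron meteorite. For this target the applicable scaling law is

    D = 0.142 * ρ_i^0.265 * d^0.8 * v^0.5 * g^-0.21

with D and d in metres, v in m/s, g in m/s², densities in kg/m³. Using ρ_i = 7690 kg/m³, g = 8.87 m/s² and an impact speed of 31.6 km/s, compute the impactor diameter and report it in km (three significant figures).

Rearranging for d: d = [D / (0.142 · 7690^0.265 · 31600^0.5 · 8.87^-0.21)]^(1/0.8).
D = 43300 m.
7690^0.265 = 10.71
31600^0.5 = 177.8
8.87^-0.21 = 0.6323
Denominator = 0.142 × 10.71 × 177.8 × 0.6323 = 171.0
D / 171.0 = 43300 / 171.0 = 253.2
d = 253.2^(1/0.8) = 253.2^1.25 = 1010 m

d ≈ 1.01 km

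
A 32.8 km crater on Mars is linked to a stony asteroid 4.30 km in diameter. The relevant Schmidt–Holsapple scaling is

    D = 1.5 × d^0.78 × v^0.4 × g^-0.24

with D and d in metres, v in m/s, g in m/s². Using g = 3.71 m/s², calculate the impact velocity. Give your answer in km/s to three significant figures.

v ≈ 12.8 km/s

Rearranging for v: v = [D / (1.5 · 4300^0.78 · 3.71^-0.24)]^(1/0.4).
D = 32800 m.
4300^0.78 = 682.5
3.71^-0.24 = 0.7300
Denominator = 1.5 × 682.5 × 0.7300 = 747.3
D / 747.3 = 32800 / 747.3 = 43.89
v = 43.89^(1/0.4) = 43.89^2.5 = 12762 m/s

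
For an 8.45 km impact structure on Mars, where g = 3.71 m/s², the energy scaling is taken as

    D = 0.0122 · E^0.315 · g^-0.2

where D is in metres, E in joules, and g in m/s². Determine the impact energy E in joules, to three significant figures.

E ≈ 7.99 × 10^18 J

Rearranging: E = [D / (0.0122 · g^-0.2)]^(1/0.315).
D = 8450 m.
g^-0.2 = 3.71^-0.2 = 0.7694
D / (0.0122 × 0.7694) = 8450 / (9.387 × 10^-3) = 9.002 × 10^5
E = (9.002 × 10^5)^3.1746 = 7.992 × 10^18 J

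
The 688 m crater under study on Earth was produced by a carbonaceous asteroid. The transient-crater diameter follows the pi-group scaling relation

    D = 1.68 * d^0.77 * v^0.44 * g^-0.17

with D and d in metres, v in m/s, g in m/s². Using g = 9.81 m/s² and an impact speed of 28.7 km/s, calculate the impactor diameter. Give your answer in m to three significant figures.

Rearranging for d: d = [D / (1.68 · 28700^0.44 · 9.81^-0.17)]^(1/0.77).
28700^0.44 = 91.51
9.81^-0.17 = 0.6783
Denominator = 1.68 × 91.51 × 0.6783 = 104.3
D / 104.3 = 688 / 104.3 = 6.596
d = 6.596^(1/0.77) = 6.596^1.2987 = 11.59 m

d ≈ 11.6 m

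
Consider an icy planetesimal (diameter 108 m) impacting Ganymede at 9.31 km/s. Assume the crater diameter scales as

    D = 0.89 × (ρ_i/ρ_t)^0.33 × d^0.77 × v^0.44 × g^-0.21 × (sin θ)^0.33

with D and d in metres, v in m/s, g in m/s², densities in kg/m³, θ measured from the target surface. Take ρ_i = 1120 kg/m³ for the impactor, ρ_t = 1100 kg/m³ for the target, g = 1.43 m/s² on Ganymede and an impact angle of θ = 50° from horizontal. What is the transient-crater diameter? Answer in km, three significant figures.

In SI units: v = 9310 m/s.
(ρ_i/ρ_t)^0.33 = (1120/1100)^0.33 = 1.006
d^0.77 = 108^0.77 = 36.79
v^0.44 = 9310^0.44 = 55.76
g^-0.21 = 1.43^-0.21 = 0.9276
(sin 50°)^0.33 = 0.7660^0.33 = 0.9158
D = 0.89 × 1.006 × 36.79 × 55.76 × 0.9276 × 0.9158 = 1560 m
   = 1.560 km

D ≈ 1.56 km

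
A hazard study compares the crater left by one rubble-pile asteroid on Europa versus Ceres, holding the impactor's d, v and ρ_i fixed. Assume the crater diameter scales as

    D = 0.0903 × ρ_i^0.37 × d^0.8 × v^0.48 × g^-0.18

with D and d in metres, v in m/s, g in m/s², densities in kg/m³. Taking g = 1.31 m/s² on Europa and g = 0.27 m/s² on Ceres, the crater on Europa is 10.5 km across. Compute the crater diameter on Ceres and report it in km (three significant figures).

D ≈ 14.0 km

All impactor-dependent factors cancel in the ratio, leaving D_Ceres/D_Europa = (g_Ceres/g_Europa)^-0.18.
(0.27/1.31)^-0.18 = 0.2061^-0.18 = 1.329
D_Ceres = 1.329 × 10.5 km = 14.0 km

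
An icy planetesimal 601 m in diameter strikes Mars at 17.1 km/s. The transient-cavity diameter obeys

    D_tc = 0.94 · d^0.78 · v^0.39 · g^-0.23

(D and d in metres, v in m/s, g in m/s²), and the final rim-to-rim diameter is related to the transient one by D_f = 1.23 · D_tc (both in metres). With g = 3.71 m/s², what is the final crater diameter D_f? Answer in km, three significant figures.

D_f ≈ 5.63 km

v = 17100 m/s.
d^0.78 = 601^0.78 = 147.1
v^0.39 = 17100^0.39 = 44.76
g^-0.23 = 3.71^-0.23 = 0.7397
D_tc = 0.94 × 147.1 × 44.76 × 0.7397 = 4578 m
D_f = 1.23 × 4578 = 5631 m
     = 5.631 km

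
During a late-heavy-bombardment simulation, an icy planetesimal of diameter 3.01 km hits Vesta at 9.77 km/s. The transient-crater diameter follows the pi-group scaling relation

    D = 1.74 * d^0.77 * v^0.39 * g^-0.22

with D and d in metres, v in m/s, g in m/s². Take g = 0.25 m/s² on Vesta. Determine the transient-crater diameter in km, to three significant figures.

In SI units: d = 3010 m, v = 9770 m/s.
d^0.77 = 3010^0.77 = 477.0
v^0.39 = 9770^0.39 = 35.98
g^-0.22 = 0.25^-0.22 = 1.357
D = 1.74 × 477.0 × 35.98 × 1.357 = 40524 m
   = 40.52 km

D ≈ 40.5 km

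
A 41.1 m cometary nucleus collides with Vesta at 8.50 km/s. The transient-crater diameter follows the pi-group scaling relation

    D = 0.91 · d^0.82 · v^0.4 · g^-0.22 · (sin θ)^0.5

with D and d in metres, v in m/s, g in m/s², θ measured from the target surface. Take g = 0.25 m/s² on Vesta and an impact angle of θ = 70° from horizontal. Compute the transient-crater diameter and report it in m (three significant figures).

D ≈ 940 m

In SI units: v = 8500 m/s.
d^0.82 = 41.1^0.82 = 21.05
v^0.4 = 8500^0.4 = 37.31
g^-0.22 = 0.25^-0.22 = 1.357
(sin 70°)^0.5 = 0.9397^0.5 = 0.9694
D = 0.91 × 21.05 × 37.31 × 1.357 × 0.9694 = 940.2 m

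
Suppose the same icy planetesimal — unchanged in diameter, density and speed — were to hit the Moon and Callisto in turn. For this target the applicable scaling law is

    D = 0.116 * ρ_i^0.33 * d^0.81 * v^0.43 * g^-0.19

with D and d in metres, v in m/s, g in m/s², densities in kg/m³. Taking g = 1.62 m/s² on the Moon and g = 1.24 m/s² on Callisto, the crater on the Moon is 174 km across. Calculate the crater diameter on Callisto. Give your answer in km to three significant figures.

All impactor-dependent factors cancel in the ratio, leaving D_Callisto/D_Moon = (g_Callisto/g_Moon)^-0.19.
(1.24/1.62)^-0.19 = 0.7654^-0.19 = 1.052
D_Callisto = 1.052 × 174 km = 183 km

D ≈ 183 km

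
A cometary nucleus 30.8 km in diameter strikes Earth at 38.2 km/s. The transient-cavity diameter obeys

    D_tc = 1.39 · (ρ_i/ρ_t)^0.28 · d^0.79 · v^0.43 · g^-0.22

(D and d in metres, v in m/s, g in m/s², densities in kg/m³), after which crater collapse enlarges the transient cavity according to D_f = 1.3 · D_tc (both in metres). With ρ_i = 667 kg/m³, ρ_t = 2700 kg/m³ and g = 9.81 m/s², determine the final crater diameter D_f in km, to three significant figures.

D_f ≈ 243 km

In SI: d = 30800 m, v = 38200 m/s.
(ρ_i/ρ_t)^0.28 = (667/2700)^0.28 = 0.6760
d^0.79 = 30800^0.79 = 3515
v^0.43 = 38200^0.43 = 93.39
g^-0.22 = 9.81^-0.22 = 0.6051
D_tc = 1.39 × 0.6760 × 3515 × 93.39 × 0.6051 = 1.866 × 10^5 m
D_f = 1.3 × 1.866 × 10^5 = 2.426 × 10^5 m
     = 242.6 km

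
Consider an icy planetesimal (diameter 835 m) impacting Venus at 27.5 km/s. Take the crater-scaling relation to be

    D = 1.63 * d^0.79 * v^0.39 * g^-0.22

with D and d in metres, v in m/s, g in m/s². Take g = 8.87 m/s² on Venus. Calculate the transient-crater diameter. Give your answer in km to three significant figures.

In SI units: v = 27500 m/s.
d^0.79 = 835^0.79 = 203.3
v^0.39 = 27500^0.39 = 53.87
g^-0.22 = 8.87^-0.22 = 0.6187
D = 1.63 × 203.3 × 53.87 × 0.6187 = 11045 m
   = 11.04 km

D ≈ 11.0 km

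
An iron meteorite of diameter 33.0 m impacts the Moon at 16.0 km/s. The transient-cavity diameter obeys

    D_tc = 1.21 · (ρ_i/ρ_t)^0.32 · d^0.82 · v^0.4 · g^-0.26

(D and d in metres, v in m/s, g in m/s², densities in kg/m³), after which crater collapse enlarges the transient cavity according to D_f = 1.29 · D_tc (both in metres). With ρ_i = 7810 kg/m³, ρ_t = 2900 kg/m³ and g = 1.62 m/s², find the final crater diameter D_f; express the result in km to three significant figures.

D_f ≈ 1.60 km

v = 16000 m/s.
(ρ_i/ρ_t)^0.32 = (7810/2900)^0.32 = 1.373
d^0.82 = 33^0.82 = 17.59
v^0.4 = 16000^0.4 = 48.04
g^-0.26 = 1.62^-0.26 = 0.8821
D_tc = 1.21 × 1.373 × 17.59 × 48.04 × 0.8821 = 1238 m
D_f = 1.29 × 1238 = 1597 m
     = 1.597 km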